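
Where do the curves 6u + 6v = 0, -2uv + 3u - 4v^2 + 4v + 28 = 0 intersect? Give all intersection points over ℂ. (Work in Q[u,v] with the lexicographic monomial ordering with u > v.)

Compute a lex Gröbner basis by Buchberger's algorithm.
f_1 = 6u + 6v, LT = u.
f_2 = -2uv + 3u - 4v^2 + 4v + 28, LT = uv.

S(f_1,f_2): lcm = uv. S = 3/2u - v^2 + 2v + 14.
  leading term u: subtract (1/4)·f_1 from 3/2u - v^2 + 2v + 14 → -v^2 + 1/2v + 14
  leading term v^2: no divisor's leading term divides it; move -v^2 to the remainder.
  leading term v: no divisor's leading term divides it; move 1/2v to the remainder.
  leading term 1: no divisor's leading term divides it; move 14 to the remainder.
  remainder -v^2 + 1/2v + 14 ≠ 0; add h_3 = -v^2 + 1/2v + 14 to the basis.

The other S-polynomials (S(f_1,h_3), S(f_2,h_3)) all reduce to 0 modulo the current basis, so we have a Gröbner basis.
Inter-reduce: drop elements whose leading term is divisible by another's, tail-reduce, and make monic.
Reduced Gröbner basis: {u + v, v^2 - 1/2v - 14}.

The lex basis is triangular: the last element involves only v. Solving v^2 - 1/2v - 14 = 0 gives v ∈ {-7/2, 4}; substituting each value into the earlier elements determines the remaining variables.
  v = -7/2: the earlier basis element becomes u - 7/2 = 0, giving u = 7/2 — point (7/2, -7/2).
  v = 4: the earlier basis element becomes u + 4 = 0, giving u = -4 — point (-4, 4).
Each listed point satisfies every original equation (direct substitution).

{(7/2, -7/2), (-4, 4)}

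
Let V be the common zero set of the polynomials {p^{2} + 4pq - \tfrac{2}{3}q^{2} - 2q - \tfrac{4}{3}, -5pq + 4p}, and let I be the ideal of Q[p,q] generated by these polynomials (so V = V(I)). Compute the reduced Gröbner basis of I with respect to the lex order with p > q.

G = {p^{2} + \tfrac{16}{5}p - \tfrac{2}{3}q^{2} - 2q - \tfrac{4}{3}, pq - \tfrac{4}{5}p, q^{3} + \tfrac{11}{5}q^{2} - \tfrac{2}{5}q - \tfrac{8}{5}}

f_1 = p^{2} + 4pq - \tfrac{2}{3}q^{2} - 2q - \tfrac{4}{3}, LT = p^{2}.
f_2 = -5pq + 4p, LT = pq.

S(f_1,f_2): lcm = p^{2}q. S = \tfrac{4}{5}p^{2} + 4pq^{2} - \tfrac{2}{3}q^{3} - 2q^{2} - \tfrac{4}{3}q.
  reduce S modulo (f_1, f_2):
  remainder -\tfrac{2}{3}q^{3} - \tfrac{22}{15}q^{2} + \tfrac{4}{15}q + \tfrac{16}{15} ≠ 0; add g_3 = -\tfrac{2}{3}q^{3} - \tfrac{22}{15}q^{2} + \tfrac{4}{15}q + \tfrac{16}{15} to the basis.

The other S-polynomials (S(f_1,g_3), S(f_2,g_3)) all reduce to 0 modulo the current basis, so we have a Gröbner basis.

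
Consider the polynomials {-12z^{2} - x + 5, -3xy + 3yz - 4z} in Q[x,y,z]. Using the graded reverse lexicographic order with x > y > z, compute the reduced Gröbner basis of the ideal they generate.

G = {xy - yz + \tfrac{4}{3}z, z^{2} + \tfrac{1}{12}x - \tfrac{5}{12}}

f_1 = -12z^{2} - x + 5, LT = z^{2}.
f_2 = -3xy + 3yz - 4z, LT = xy.

The S-polynomials (S(f_1,f_2)) all reduce to 0 modulo the current basis, so we have a Gröbner basis.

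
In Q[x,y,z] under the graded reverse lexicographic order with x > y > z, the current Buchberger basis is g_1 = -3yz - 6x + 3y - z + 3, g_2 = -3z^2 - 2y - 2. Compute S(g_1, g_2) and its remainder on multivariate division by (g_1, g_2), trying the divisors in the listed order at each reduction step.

S(g_1, g_2) = -2/3y^2 + 2xz - yz + 1/3z^2 - 2/3y - z; remainder on division = -2/3y^2 + 2xz + 2x - 17/9y - 2/3z - 11/9.

lcm(LM(g_1), LM(g_2)) = yz^2.
S = (lcm/LT(g_1))·g_1 − (lcm/LT(g_2))·g_2 = -2/3y^2 + 2xz - yz + 1/3z^2 - 2/3y - z.
Reduce S modulo (g_1, g_2) in that order:
  leading term y^2: no divisor's leading term divides it; move -2/3y^2 to the remainder.
  leading term xz: no divisor's leading term divides it; move 2xz to the remainder.
  leading term yz: subtract (1/3)·g_1 from -yz + 1/3z^2 - 2/3y - z → 1/3z^2 + 2x - 5/3y - 2/3z - 1
  leading term z^2: subtract (-1/9)·g_2 from 1/3z^2 + 2x - 5/3y - 2/3z - 1 → 2x - 17/9y - 2/3z - 11/9
  leading term x: no divisor's leading term divides it; move 2x to the remainder.
  leading term y: no divisor's leading term divides it; move -17/9y to the remainder.
  leading term z: no divisor's leading term divides it; move -2/3z to the remainder.
  leading term 1: no divisor's leading term divides it; move -11/9 to the remainder.
The remainder -2/3y^2 + 2xz + 2x - 17/9y - 2/3z - 11/9 is nonzero, so it would be added as the next basis element.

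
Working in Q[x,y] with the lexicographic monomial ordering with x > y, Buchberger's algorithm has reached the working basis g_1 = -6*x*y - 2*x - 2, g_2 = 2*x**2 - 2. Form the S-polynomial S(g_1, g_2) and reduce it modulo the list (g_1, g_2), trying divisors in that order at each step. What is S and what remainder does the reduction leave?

lcm(LM(g_1), LM(g_2)) = x**2*y.
S = (lcm/LT(g_1))·g_1 − (lcm/LT(g_2))·g_2 = 1/3*x**2 + 1/3*x + y.
Reduce S modulo (g_1, g_2) in that order:
  leading term x**2: subtract (1/6)·g_2 from 1/3*x**2 + 1/3*x + y → 1/3*x + y + 1/3
  leading term x: no divisor's leading term divides it; move 1/3*x to the remainder.
  leading term y: no divisor's leading term divides it; move y to the remainder.
  leading term 1: no divisor's leading term divides it; move 1/3 to the remainder.
The remainder 1/3*x + y + 1/3 is nonzero, so it would be added as the next basis element.

S(g_1, g_2) = 1/3*x**2 + 1/3*x + y; remainder on division = 1/3*x + y + 1/3.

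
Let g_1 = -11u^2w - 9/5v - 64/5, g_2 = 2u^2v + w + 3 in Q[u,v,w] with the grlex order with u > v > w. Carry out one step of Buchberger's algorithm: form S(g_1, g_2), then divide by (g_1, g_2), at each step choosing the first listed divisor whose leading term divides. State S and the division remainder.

lcm(LM(g_1), LM(g_2)) = u^2vw.
S = (lcm/LT(g_1))·g_1 − (lcm/LT(g_2))·g_2 = 9/55v^2 - 1/2w^2 + 64/55v - 3/2w.
Reduce S modulo (g_1, g_2) in that order:
  leading term v^2: no divisor's leading term divides it; move 9/55v^2 to the remainder.
  leading term w^2: no divisor's leading term divides it; move -1/2w^2 to the remainder.
  leading term v: no divisor's leading term divides it; move 64/55v to the remainder.
  leading term w: no divisor's leading term divides it; move -3/2w to the remainder.
The remainder 9/55v^2 - 1/2w^2 + 64/55v - 3/2w is nonzero, so it would be added as the next basis element.

S(g_1, g_2) = 9/55v^2 - 1/2w^2 + 64/55v - 3/2w; remainder on division = 9/55v^2 - 1/2w^2 + 64/55v - 3/2w.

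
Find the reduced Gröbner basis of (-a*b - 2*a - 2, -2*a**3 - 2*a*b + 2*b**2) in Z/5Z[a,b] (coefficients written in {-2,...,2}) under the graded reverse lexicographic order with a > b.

G = {a**3 - b**2 - 2*a - 2, b**3 + 2*a**2 + 2*b**2 + 2*b, a*b + 2*a + 2}

f_1 = -a*b - 2*a - 2, LT = a*b.
f_2 = -2*a**3 - 2*a*b + 2*b**2, LT = a**3.

S(f_1,f_2): lcm = a**3*b. S = 2*a**3 - a*b**2 + b**3 + 2*a**2.
  leading term a**3: subtract (-1)·f_2 from 2*a**3 - a*b**2 + b**3 + 2*a**2 → -a*b**2 + b**3 + 2*a**2 - 2*a*b + 2*b**2
  leading term a*b**2: subtract (b)·f_1 from -a*b**2 + b**3 + 2*a**2 - 2*a*b + 2*b**2 → b**3 + 2*a**2 + 2*b**2 + 2*b
  leading term b**3: no divisor's leading term divides it; move b**3 to the remainder.
  leading term a**2: no divisor's leading term divides it; move 2*a**2 to the remainder.
  leading term b**2: no divisor's leading term divides it; move 2*b**2 to the remainder.
  leading term b: no divisor's leading term divides it; move 2*b to the remainder.
  remainder b**3 + 2*a**2 + 2*b**2 + 2*b ≠ 0; add g_3 = b**3 + 2*a**2 + 2*b**2 + 2*b to the basis.

S(f_1,g_3): lcm = a*b**3. S = -2*a**3 - 2*a*b + 2*b**2.
  leading term a**3: subtract (1)·f_2 from -2*a**3 - 2*a*b + 2*b**2 → 0
  remainder 0.

S(f_2,g_3): leading monomials are coprime, so the S-polynomial reduces to 0 (Buchberger's first criterion).
Every S-polynomial of the final basis reduces to 0, so we have a Gröbner basis.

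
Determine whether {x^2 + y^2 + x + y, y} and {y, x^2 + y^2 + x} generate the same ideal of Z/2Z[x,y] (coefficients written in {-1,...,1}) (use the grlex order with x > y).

Yes, the ideals are equal.

Since reduced Gröbner bases are canonical representatives of ideals under a given ordering, it suffices to compute and compare them.
Buchberger on the first generating set:
f_1 = x^2 + y^2 + x + y, LT = x^2.
f_2 = y, LT = y.

The S-polynomials (S(f_1,f_2)) all reduce to 0 modulo the current basis, so we have a Gröbner basis.
Inter-reduce: drop elements whose leading term is divisible by another's, tail-reduce, and make monic.
Reduced Gröbner basis: {x^2 + x, y}.

Buchberger on the second generating set:
h_1 = y, LT = y.
h_2 = x^2 + y^2 + x, LT = x^2.

The S-polynomials (S(h_1,h_2)) all reduce to 0 modulo the current basis, so we have a Gröbner basis.
Inter-reduce: drop elements whose leading term is divisible by another's, tail-reduce, and make monic.
Reduced Gröbner basis: {x^2 + x, y}.

The two bases agree; hence the ideals are identical.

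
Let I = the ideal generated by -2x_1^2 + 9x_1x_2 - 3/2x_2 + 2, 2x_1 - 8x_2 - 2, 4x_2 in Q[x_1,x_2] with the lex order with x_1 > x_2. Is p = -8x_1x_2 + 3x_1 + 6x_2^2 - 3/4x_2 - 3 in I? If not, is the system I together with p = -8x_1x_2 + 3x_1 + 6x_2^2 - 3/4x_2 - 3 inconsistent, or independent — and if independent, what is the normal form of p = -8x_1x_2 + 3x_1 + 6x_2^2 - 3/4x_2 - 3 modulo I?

-8x_1x_2 + 3x_1 + 6x_2^2 - 3/4x_2 - 3 lies in I (it reduces to 0).

First compute the reduced Gröbner basis of I by Buchberger's algorithm.
f_1 = -2x_1^2 + 9x_1x_2 - 3/2x_2 + 2, LT = x_1^2.
f_2 = 2x_1 - 8x_2 - 2, LT = x_1.
f_3 = 4x_2, LT = x_2.

S(f_1,f_2): lcm = x_1^2. S = -1/2x_1x_2 + x_1 + 3/4x_2 - 1.
  leading term x_1x_2: subtract (-1/4x_2)·f_2 from -1/2x_1x_2 + x_1 + 3/4x_2 - 1 → x_1 - 2x_2^2 + 1/4x_2 - 1
  leading term x_1: subtract (1/2)·f_2 from x_1 - 2x_2^2 + 1/4x_2 - 1 → -2x_2^2 + 17/4x_2
  leading term x_2^2: subtract (-1/2x_2)·f_3 from -2x_2^2 + 17/4x_2 → 17/4x_2
  leading term x_2: subtract (17/16)·f_3 from 17/4x_2 → 0
  remainder 0.

S(f_1,f_3): leading monomials are coprime, so the S-polynomial reduces to 0 (Buchberger's first criterion).
S(f_2,f_3): leading monomials are coprime, so the S-polynomial reduces to 0 (Buchberger's first criterion).
Every S-polynomial of the final basis reduces to 0, so we have a Gröbner basis.
Inter-reduce: drop elements whose leading term is divisible by another's, tail-reduce, and make monic.
Reduced Gröbner basis: {x_1 - 1, x_2}.
Label its elements g_1 = x_1 - 1, g_2 = x_2.

Reduce p = -8x_1x_2 + 3x_1 + 6x_2^2 - 3/4x_2 - 3 modulo G:
  leading term x_1x_2: subtract (-8x_2)·g_1 from -8x_1x_2 + 3x_1 + 6x_2^2 - 3/4x_2 - 3 → 3x_1 + 6x_2^2 - 35/4x_2 - 3
  leading term x_1: subtract (3)·g_1 from 3x_1 + 6x_2^2 - 35/4x_2 - 3 → 6x_2^2 - 35/4x_2
  leading term x_2^2: subtract (6x_2)·g_2 from 6x_2^2 - 35/4x_2 → -35/4x_2
  leading term x_2: subtract (-35/4)·g_2 from -35/4x_2 → 0
  normal form = 0.
Since the normal form is 0, p ∈ I.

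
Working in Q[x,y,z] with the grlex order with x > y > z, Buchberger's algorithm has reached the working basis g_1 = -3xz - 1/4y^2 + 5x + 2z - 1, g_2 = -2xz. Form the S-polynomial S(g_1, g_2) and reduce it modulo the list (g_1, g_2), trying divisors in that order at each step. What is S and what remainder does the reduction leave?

lcm(LM(g_1), LM(g_2)) = xz.
S = (lcm/LT(g_1))·g_1 − (lcm/LT(g_2))·g_2 = 1/12y^2 - 5/3x - 2/3z + 1/3.
Reduce S modulo (g_1, g_2) in that order:
  leading term y^2: no divisor's leading term divides it; move 1/12y^2 to the remainder.
  leading term x: no divisor's leading term divides it; move -5/3x to the remainder.
  leading term z: no divisor's leading term divides it; move -2/3z to the remainder.
  leading term 1: no divisor's leading term divides it; move 1/3 to the remainder.
The remainder 1/12y^2 - 5/3x - 2/3z + 1/3 is nonzero, so it would be added as the next basis element.

S(g_1, g_2) = 1/12y^2 - 5/3x - 2/3z + 1/3; remainder on division = 1/12y^2 - 5/3x - 2/3z + 1/3.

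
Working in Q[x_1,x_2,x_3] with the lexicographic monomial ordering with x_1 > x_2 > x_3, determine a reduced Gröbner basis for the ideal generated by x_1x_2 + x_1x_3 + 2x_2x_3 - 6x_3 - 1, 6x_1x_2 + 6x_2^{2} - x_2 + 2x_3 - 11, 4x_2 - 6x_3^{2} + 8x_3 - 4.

G = {x_1 + \tfrac{27}{8}x_3^{5} - \tfrac{63}{4}x_3^{4} + \tfrac{225}{8}x_3^{3} - \tfrac{55}{4}x_3^{2} - \tfrac{14}{3}x_3 - 1, x_2 - \tfrac{3}{2}x_3^{2} + 2x_3 - 1, x_3^{6} - \tfrac{14}{3}x_3^{5} + 9x_3^{4} - \tfrac{182}{27}x_3^{3} + \tfrac{146}{81}x_3^{2} - \tfrac{8}{81}x_3}

f_1 = x_1x_2 + x_1x_3 + 2x_2x_3 - 6x_3 - 1, LT = x_1x_2.
f_2 = 6x_1x_2 + 6x_2^{2} - x_2 + 2x_3 - 11, LT = x_1x_2.
f_3 = 4x_2 - 6x_3^{2} + 8x_3 - 4, LT = x_2.

S(f_1,f_2): lcm = x_1x_2. S = x_1x_3 - x_2^{2} + 2x_2x_3 + \tfrac{1}{6}x_2 - \tfrac{19}{3}x_3 + \tfrac{5}{6}.
  reduce S modulo (f_1, f_2, f_3):
  remainder x_1x_3 - \tfrac{9}{4}x_3^{4} + 9x_3^{3} - \tfrac{43}{4}x_3^{2} - \tfrac{2}{3}x_3 ≠ 0; add g_4 = x_1x_3 - \tfrac{9}{4}x_3^{4} + 9x_3^{3} - \tfrac{43}{4}x_3^{2} - \tfrac{2}{3}x_3 to the basis.

S(f_1,f_3): lcm = x_1x_2. S = \tfrac{3}{2}x_1x_3^{2} - x_1x_3 + x_1 + 2x_2x_3 - 6x_3 - 1.
  reduce S modulo (f_1, f_2, f_3, g_4):
  remainder x_1 + \tfrac{27}{8}x_3^{5} - \tfrac{63}{4}x_3^{4} + \tfrac{225}{8}x_3^{3} - \tfrac{55}{4}x_3^{2} - \tfrac{14}{3}x_3 - 1 ≠ 0; add g_5 = x_1 + \tfrac{27}{8}x_3^{5} - \tfrac{63}{4}x_3^{4} + \tfrac{225}{8}x_3^{3} - \tfrac{55}{4}x_3^{2} - \tfrac{14}{3}x_3 - 1 to the basis.

S(f_1,g_4): lcm = x_1x_2x_3. S = x_1x_3^{2} + \tfrac{9}{4}x_2x_3^{4} - 9x_2x_3^{3} + \tfrac{51}{4}x_2x_3^{2} + \tfrac{2}{3}x_2x_3 - 6x_3^{2} - x_3.
  reduce S modulo (f_1, f_2, f_3, g_4, g_5):
  remainder \tfrac{27}{8}x_3^{6} - \tfrac{63}{4}x_3^{5} + \tfrac{243}{8}x_3^{4} - \tfrac{91}{4}x_3^{3} + \tfrac{73}{12}x_3^{2} - \tfrac{1}{3}x_3 ≠ 0; add g_6 = \tfrac{27}{8}x_3^{6} - \tfrac{63}{4}x_3^{5} + \tfrac{243}{8}x_3^{4} - \tfrac{91}{4}x_3^{3} + \tfrac{73}{12}x_3^{2} - \tfrac{1}{3}x_3 to the basis.

The other S-polynomials (S(f_2,f_3), S(f_2,g_4), S(f_3,g_4), S(f_1,g_5), S(f_2,g_5), S(f_3,g_5), S(g_4,g_5), S(f_1,g_6), S(f_2,g_6), S(f_3,g_6), S(g_4,g_6), S(g_5,g_6)) all reduce to 0 modulo the current basis, so we have a Gröbner basis.
Inter-reduce: drop elements whose leading term is divisible by another's, tail-reduce, and make monic.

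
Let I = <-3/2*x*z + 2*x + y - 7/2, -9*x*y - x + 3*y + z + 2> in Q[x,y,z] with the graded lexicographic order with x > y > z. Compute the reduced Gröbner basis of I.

G = {x*y + 1/9*x - 1/3*y - 1/9*z - 2/9, x*z - 4/3*x - 2/3*y + 7/3, y**2 - 1/2*y*z - 1/6*z**2 - 49/18*y - 1/9*z + 1/18}

The reduced Gröbner basis is the canonical form of the ideal for this ordering.

f_1 = -3/2*x*z + 2*x + y - 7/2, LT = x*z.
f_2 = -9*x*y - x + 3*y + z + 2, LT = x*y.

S(f_1,f_2): lcm = x*y*z. S = -4/3*x*y - 1/9*x*z - 2/3*y**2 + 1/3*y*z + 1/9*z**2 + 7/3*y + 2/9*z.
  reduce S modulo (f_1, f_2):
  remainder -2/3*y**2 + 1/3*y*z + 1/9*z**2 + 49/27*y + 2/27*z - 1/27 ≠ 0; add g_3 = -2/3*y**2 + 1/3*y*z + 1/9*z**2 + 49/27*y + 2/27*z - 1/27 to the basis.

The other S-polynomials (S(f_1,g_3), S(f_2,g_3)) all reduce to 0 modulo the current basis, so we have a Gröbner basis.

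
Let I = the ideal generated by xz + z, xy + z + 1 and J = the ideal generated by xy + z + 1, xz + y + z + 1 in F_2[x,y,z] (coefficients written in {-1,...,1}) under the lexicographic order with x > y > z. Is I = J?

No, the ideals differ.

Two ideals are equal iff their reduced Gröbner bases coincide (the reduced basis is unique for a fixed ordering).
Buchberger on the first generating set:
f_1 = xz + z, LT = xz.
f_2 = xy + z + 1, LT = xy.

S(f_1,f_2): lcm = xyz. S = yz + z^2 + z.
  leading term yz: no divisor's leading term divides it; move yz to the remainder.
  leading term z^2: no divisor's leading term divides it; move z^2 to the remainder.
  leading term z: no divisor's leading term divides it; move z to the remainder.
  remainder yz + z^2 + z ≠ 0; add g_3 = yz + z^2 + z to the basis.

The other S-polynomials (S(f_1,g_3), S(f_2,g_3)) all reduce to 0 modulo the current basis, so we have a Gröbner basis.
Inter-reduce: drop elements whose leading term is divisible by another's, tail-reduce, and make monic.
Reduced Gröbner basis: {xy + z + 1, xz + z, yz + z^2 + z}.

Buchberger on the second generating set:
h_1 = xy + z + 1, LT = xy.
h_2 = xz + y + z + 1, LT = xz.

S(h_1,h_2): lcm = xyz. S = y^2 + yz + y + z^2 + z.
  leading term y^2: no divisor's leading term divides it; move y^2 to the remainder.
  leading term yz: no divisor's leading term divides it; move yz to the remainder.
  leading term y: no divisor's leading term divides it; move y to the remainder.
  leading term z^2: no divisor's leading term divides it; move z^2 to the remainder.
  leading term z: no divisor's leading term divides it; move z to the remainder.
  remainder y^2 + yz + y + z^2 + z ≠ 0; add k_3 = y^2 + yz + y + z^2 + z to the basis.

The other S-polynomials (S(h_1,k_3), S(h_2,k_3)) all reduce to 0 modulo the current basis, so we have a Gröbner basis.
Inter-reduce: drop elements whose leading term is divisible by another's, tail-reduce, and make monic.
Reduced Gröbner basis: {xy + z + 1, xz + y + z + 1, y^2 + yz + y + z^2 + z}.

These differ, so the ideals are not equal.
The same test decides containment: I ⊆ J iff every generator of I reduces to 0 modulo a Gröbner basis of J.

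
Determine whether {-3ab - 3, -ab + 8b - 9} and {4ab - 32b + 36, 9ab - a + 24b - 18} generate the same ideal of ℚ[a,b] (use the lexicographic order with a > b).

Two ideals are equal iff their reduced Gröbner bases coincide (the reduced basis is unique for a fixed ordering).
Buchberger on the first generating set:
f_1 = -3ab - 3, LT = ab.
f_2 = -ab + 8b - 9, LT = ab.

S(f_1,f_2): lcm = ab. S = 8b - 8.
  reduce S modulo (f_1, f_2):
  remainder 8b - 8 ≠ 0; add g_3 = 8b - 8 to the basis.

S(f_1,g_3): lcm = ab. S = a + 1.
  reduce S modulo (f_1, f_2, g_3):
  remainder a + 1 ≠ 0; add g_4 = a + 1 to the basis.

The other S-polynomials (S(f_2,g_3), S(f_1,g_4), S(f_2,g_4), S(g_3,g_4)) all reduce to 0 modulo the current basis, so we have a Gröbner basis.
Inter-reduce: drop elements whose leading term is divisible by another's, tail-reduce, and make monic.
Reduced Gröbner basis: {a + 1, b - 1}.

Buchberger on the second generating set:
h_1 = 4ab - 32b + 36, LT = ab.
h_2 = 9ab - a + 24b - 18, LT = ab.

S(h_1,h_2): lcm = ab. S = 1/9a - 32/3b + 11.
  reduce S modulo (h_1, h_2):
  remainder 1/9a - 32/3b + 11 ≠ 0; add k_3 = 1/9a - 32/3b + 11 to the basis.

S(h_1,k_3): lcm = ab. S = 96b² - 107b + 9.
  reduce S modulo (h_1, h_2, k_3):
  remainder 96b² - 107b + 9 ≠ 0; add k_4 = 96b² - 107b + 9 to the basis.

The other S-polynomials (S(h_2,k_3), S(h_1,k_4), S(h_2,k_4), S(k_3,k_4)) all reduce to 0 modulo the current basis, so we have a Gröbner basis.
Inter-reduce: drop elements whose leading term is divisible by another's, tail-reduce, and make monic.
Reduced Gröbner basis: {a - 96b + 99, b² - 107/96b + 3/32}.

These differ, so the ideals are not equal.
The same test decides containment: I ⊆ J iff every generator of I reduces to 0 modulo a Gröbner basis of J.

No, the ideals differ.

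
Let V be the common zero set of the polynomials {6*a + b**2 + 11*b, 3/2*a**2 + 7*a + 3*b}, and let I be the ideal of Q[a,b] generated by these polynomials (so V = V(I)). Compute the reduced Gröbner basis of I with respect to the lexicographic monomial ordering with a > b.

f_1 = 6*a + b**2 + 11*b, LT = a.
f_2 = 3/2*a**2 + 7*a + 3*b, LT = a**2.

S(f_1,f_2): lcm = a**2. S = 1/6*a*b**2 + 11/6*a*b - 14/3*a - 2*b.
  leading term a*b**2: subtract (1/36*b**2)·f_1 from 1/6*a*b**2 + 11/6*a*b - 14/3*a - 2*b → 11/6*a*b - 14/3*a - 1/36*b**4 - 11/36*b**3 - 2*b
  leading term a*b: subtract (11/36*b)·f_1 from 11/6*a*b - 14/3*a - 1/36*b**4 - 11/36*b**3 - 2*b → -14/3*a - 1/36*b**4 - 11/18*b**3 - 121/36*b**2 - 2*b
  leading term a: subtract (-7/9)·f_1 from -14/3*a - 1/36*b**4 - 11/18*b**3 - 121/36*b**2 - 2*b → -1/36*b**4 - 11/18*b**3 - 31/12*b**2 + 59/9*b
  leading term b**4: no divisor's leading term divides it; move -1/36*b**4 to the remainder.
  leading term b**3: no divisor's leading term divides it; move -11/18*b**3 to the remainder.
  leading term b**2: no divisor's leading term divides it; move -31/12*b**2 to the remainder.
  leading term b: no divisor's leading term divides it; move 59/9*b to the remainder.
  remainder -1/36*b**4 - 11/18*b**3 - 31/12*b**2 + 59/9*b ≠ 0; add g_3 = -1/36*b**4 - 11/18*b**3 - 31/12*b**2 + 59/9*b to the basis.

The other S-polynomials (S(f_1,g_3), S(f_2,g_3)) all reduce to 0 modulo the current basis, so we have a Gröbner basis.
Inter-reduce: drop elements whose leading term is divisible by another's, tail-reduce, and make monic.

G = {a + 1/6*b**2 + 11/6*b, b**4 + 22*b**3 + 93*b**2 - 236*b}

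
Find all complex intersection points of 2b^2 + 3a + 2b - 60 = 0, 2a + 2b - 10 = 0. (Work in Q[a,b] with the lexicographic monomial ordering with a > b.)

{(19/2, -9/2), (0, 5)}

Compute a lex Gröbner basis by Buchberger's algorithm.
f_1 = 3a + 2b^2 + 2b - 60, LT = a.
f_2 = 2a + 2b - 10, LT = a.

S(f_1,f_2): lcm = a. S = 2/3b^2 - 1/3b - 15.
  reduce S modulo (f_1, f_2):
  remainder 2/3b^2 - 1/3b - 15 ≠ 0; add h_3 = 2/3b^2 - 1/3b - 15 to the basis.

The other S-polynomials (S(f_1,h_3), S(f_2,h_3)) all reduce to 0 modulo the current basis, so we have a Gröbner basis.
Inter-reduce: drop elements whose leading term is divisible by another's, tail-reduce, and make monic.
Reduced Gröbner basis: {a + b - 5, b^2 - 1/2b - 45/2}.

Elimination: the polynomial b^2 - 1/2b - 45/2 lies in the elimination ideal for b, so b ∈ {-9/2, 5}. For each such b, the remaining basis elements (now univariate) give the rest of the solution.
  b = -9/2: the earlier basis element becomes a - 19/2 = 0, giving a = 19/2 — point (19/2, -9/2).
  b = 5: the earlier basis element becomes a = 0, giving a = 0 — point (0, 5).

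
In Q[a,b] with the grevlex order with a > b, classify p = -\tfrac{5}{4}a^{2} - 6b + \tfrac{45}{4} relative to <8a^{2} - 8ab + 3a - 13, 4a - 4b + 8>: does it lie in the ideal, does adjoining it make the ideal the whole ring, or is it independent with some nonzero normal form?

Adjoining -\tfrac{5}{4}a^{2} - 6b + \tfrac{45}{4} makes the ideal the whole ring: the system is inconsistent.

First compute the reduced Gröbner basis of I by Buchberger's algorithm.
f_1 = 8a^{2} - 8ab + 3a - 13, LT = a^{2}.
f_2 = 4a - 4b + 8, LT = a.

S(f_1,f_2): lcm = a^{2}. S = -\tfrac{13}{8}a - \tfrac{13}{8}.
  reduce S modulo (f_1, f_2):
  remainder -\tfrac{13}{8}b + \tfrac{13}{8} ≠ 0; add h_3 = -\tfrac{13}{8}b + \tfrac{13}{8} to the basis.

The other S-polynomials (S(f_1,h_3), S(f_2,h_3)) all reduce to 0 modulo the current basis, so we have a Gröbner basis.
Inter-reduce: drop elements whose leading term is divisible by another's, tail-reduce, and make monic.
Reduced Gröbner basis: {a + 1, b - 1}.
Label its elements g_1 = a + 1, g_2 = b - 1.

Reduce p = -\tfrac{5}{4}a^{2} - 6b + \tfrac{45}{4} modulo G:
  leading term a^{2}: subtract (-\tfrac{5}{4}a)·g_1 from -\tfrac{5}{4}a^{2} - 6b + \tfrac{45}{4} → \tfrac{5}{4}a - 6b + \tfrac{45}{4}
  leading term a: subtract (\tfrac{5}{4})·g_1 from \tfrac{5}{4}a - 6b + \tfrac{45}{4} → -6b + 10
  leading term b: subtract (-6)·g_2 from -6b + 10 → 4
  leading term 1: no divisor's leading term divides it; move 4 to the remainder.
  normal form = 4.
The normal form is nonzero, so p ∉ I. Since p minus its normal form lies in I, I + (p) = I + (r) where r = 4; decide whether this ideal is the whole ring.
Here r = 4 is a nonzero constant, hence a unit: 1 ∈ I + (p), the Gröbner basis of I + (p) is {1}, and the enlarged system has no common solution — adjoining p is inconsistent.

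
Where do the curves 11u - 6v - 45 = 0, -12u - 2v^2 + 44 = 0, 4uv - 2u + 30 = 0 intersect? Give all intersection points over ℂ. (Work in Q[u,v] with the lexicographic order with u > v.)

{(3, -2)}

Compute a lex Gröbner basis by Buchberger's algorithm.
f_1 = 11u - 6v - 45, LT = u.
f_2 = -12u - 2v^2 + 44, LT = u.
f_3 = 4uv - 2u + 30, LT = uv.

S(f_1,f_2): lcm = u. S = -1/6v^2 - 6/11v - 14/33.
  leading term v^2: no divisor's leading term divides it; move -1/6v^2 to the remainder.
  leading term v: no divisor's leading term divides it; move -6/11v to the remainder.
  leading term 1: no divisor's leading term divides it; move -14/33 to the remainder.
  remainder -1/6v^2 - 6/11v - 14/33 ≠ 0; add h_4 = -1/6v^2 - 6/11v - 14/33 to the basis.

S(f_1,f_3): lcm = uv. S = 1/2u - 6/11v^2 - 45/11v - 15/2.
  leading term u: subtract (1/22)·f_1 from 1/2u - 6/11v^2 - 45/11v - 15/2 → -6/11v^2 - 42/11v - 60/11
  leading term v^2: subtract (36/11)·h_4 from -6/11v^2 - 42/11v - 60/11 → -246/121v - 492/121
  leading term v: no divisor's leading term divides it; move -246/121v to the remainder.
  leading term 1: no divisor's leading term divides it; move -492/121 to the remainder.
  remainder -246/121v - 492/121 ≠ 0; add h_5 = -246/121v - 492/121 to the basis.

The other S-polynomials (S(f_2,f_3), S(f_1,h_4), S(f_2,h_4), S(f_3,h_4), S(f_1,h_5), S(f_2,h_5), S(f_3,h_5), S(h_4,h_5)) all reduce to 0 modulo the current basis, so we have a Gröbner basis.
Inter-reduce: drop elements whose leading term is divisible by another's, tail-reduce, and make monic.
Reduced Gröbner basis: {u - 3, v + 2}.

The lex basis is triangular: the last element involves only v. Solving v + 2 = 0 gives v ∈ {-2}; substituting each value into the earlier elements determines the remaining variables.
  v = -2: the earlier basis element becomes u - 3 = 0, giving u = 3 — point (3, -2).
Check: every point annihilates each of the original generators.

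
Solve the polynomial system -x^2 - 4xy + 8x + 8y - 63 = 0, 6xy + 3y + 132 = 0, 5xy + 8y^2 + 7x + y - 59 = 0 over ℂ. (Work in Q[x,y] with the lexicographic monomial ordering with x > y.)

{(5, -4)}

Compute a lex Gröbner basis by Buchberger's algorithm.
f_1 = -x^2 - 4xy + 8x + 8y - 63, LT = x^2.
f_2 = 6xy + 3y + 132, LT = xy.
f_3 = 5xy + 7x + 8y^2 + y - 59, LT = xy.

S(f_1,f_2): lcm = x^2y. S = 4xy^2 - 17/2xy - 22x - 8y^2 + 63y.
  leading term xy^2: subtract (2/3y)·f_2 from 4xy^2 - 17/2xy - 22x - 8y^2 + 63y → -17/2xy - 22x - 10y^2 - 25y
  leading term xy: subtract (-17/12)·f_2 from -17/2xy - 22x - 10y^2 - 25y → -22x - 10y^2 - 83/4y + 187
  leading term x: no divisor's leading term divides it; move -22x to the remainder.
  leading term y^2: no divisor's leading term divides it; move -10y^2 to the remainder.
  leading term y: no divisor's leading term divides it; move -83/4y to the remainder.
  leading term 1: no divisor's leading term divides it; move 187 to the remainder.
  remainder -22x - 10y^2 - 83/4y + 187 ≠ 0; add h_4 = -22x - 10y^2 - 83/4y + 187 to the basis.

S(f_1,f_3): lcm = x^2y. S = -7/5x^2 + 12/5xy^2 - 41/5xy + 59/5x - 8y^2 + 63y.
  leading term x^2: subtract (7/5)·f_1 from -7/5x^2 + 12/5xy^2 - 41/5xy + 59/5x - 8y^2 + 63y → 12/5xy^2 - 13/5xy + 3/5x - 8y^2 + 259/5y + 441/5
  leading term xy^2: subtract (2/5y)·f_2 from 12/5xy^2 - 13/5xy + 3/5x - 8y^2 + 259/5y + 441/5 → -13/5xy + 3/5x - 46/5y^2 - y + 441/5
  leading term xy: subtract (-13/30)·f_2 from -13/5xy + 3/5x - 46/5y^2 - y + 441/5 → 3/5x - 46/5y^2 + 3/10y + 727/5
  leading term x: subtract (-3/110)·h_4 from 3/5x - 46/5y^2 + 3/10y + 727/5 → -521/55y^2 - 117/440y + 301/2
  leading term y^2: no divisor's leading term divides it; move -521/55y^2 to the remainder.
  leading term y: no divisor's leading term divides it; move -117/440y to the remainder.
  leading term 1: no divisor's leading term divides it; move 301/2 to the remainder.
  remainder -521/55y^2 - 117/440y + 301/2 ≠ 0; add h_5 = -521/55y^2 - 117/440y + 301/2 to the basis.

S(f_2,f_3): lcm = xy. S = -7/5x - 8/5y^2 + 3/10y + 169/5.
  leading term x: subtract (7/110)·h_4 from -7/5x - 8/5y^2 + 3/10y + 169/5 → -53/55y^2 + 713/440y + 219/10
  leading term y^2: subtract (53/521)·h_5 from -53/55y^2 + 713/440y + 219/10 → 17167/10420y + 17167/2605
  leading term y: no divisor's leading term divides it; move 17167/10420y to the remainder.
  leading term 1: no divisor's leading term divides it; move 17167/2605 to the remainder.
  remainder 17167/10420y + 17167/2605 ≠ 0; add h_6 = 17167/10420y + 17167/2605 to the basis.

The other S-polynomials (S(f_1,h_4), S(f_2,h_4), S(f_3,h_4), S(f_1,h_5), S(f_2,h_5), S(f_3,h_5), S(h_4,h_5), S(f_1,h_6), S(f_2,h_6), S(f_3,h_6), S(h_4,h_6), S(h_5,h_6)) all reduce to 0 modulo the current basis, so we have a Gröbner basis.
Inter-reduce: drop elements whose leading term is divisible by another's, tail-reduce, and make monic.
Reduced Gröbner basis: {x - 5, y + 4}.

A lex Gröbner basis eliminates variables successively. Here y + 4 depends only on y, with roots {-4}; lifting each root through the earlier basis elements recovers the full solutions.
  y = -4: the earlier basis element becomes x - 5 = 0, giving x = 5 — point (5, -4).
Substituting each solution back into the original system confirms all equations vanish.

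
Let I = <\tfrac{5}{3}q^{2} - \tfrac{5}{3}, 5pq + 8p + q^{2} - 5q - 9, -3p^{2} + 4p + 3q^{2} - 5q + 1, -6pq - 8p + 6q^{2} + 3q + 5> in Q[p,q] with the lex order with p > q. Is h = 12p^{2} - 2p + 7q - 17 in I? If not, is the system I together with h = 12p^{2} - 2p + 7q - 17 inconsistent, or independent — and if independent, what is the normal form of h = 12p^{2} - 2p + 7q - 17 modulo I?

12p^{2} - 2p + 7q - 17 lies in I (it reduces to 0).

First compute the reduced Gröbner basis of I by Buchberger's algorithm.
f_1 = \tfrac{5}{3}q^{2} - \tfrac{5}{3}, LT = q^{2}.
f_2 = 5pq + 8p + q^{2} - 5q - 9, LT = pq.
f_3 = -3p^{2} + 4p + 3q^{2} - 5q + 1, LT = p^{2}.
f_4 = -6pq - 8p + 6q^{2} + 3q + 5, LT = pq.

S(f_1,f_2): lcm = pq^{2}. S = -\tfrac{8}{5}pq - p - \tfrac{1}{5}q^{3} + q^{2} + \tfrac{9}{5}q.
  leading term pq: subtract (-\tfrac{8}{25})·f_2 from -\tfrac{8}{5}pq - p - \tfrac{1}{5}q^{3} + q^{2} + \tfrac{9}{5}q → \tfrac{39}{25}p - \tfrac{1}{5}q^{3} + \tfrac{33}{25}q^{2} + \tfrac{1}{5}q - \tfrac{72}{25}
  leading term p: no divisor's leading term divides it; move \tfrac{39}{25}p to the remainder.
  leading term q^{3}: subtract (-\tfrac{3}{25}q)·f_1 from -\tfrac{1}{5}q^{3} + \tfrac{33}{25}q^{2} + \tfrac{1}{5}q - \tfrac{72}{25} → \tfrac{33}{25}q^{2} - \tfrac{72}{25}
  leading term q^{2}: subtract (\tfrac{99}{125})·f_1 from \tfrac{33}{25}q^{2} - \tfrac{72}{25} → -\tfrac{39}{25}
  leading term 1: no divisor's leading term divides it; move -\tfrac{39}{25} to the remainder.
  remainder \tfrac{39}{25}p - \tfrac{39}{25} ≠ 0; add k_5 = \tfrac{39}{25}p - \tfrac{39}{25} to the basis.

S(f_1,f_4): lcm = pq^{2}. S = -\tfrac{4}{3}pq - p + q^{3} + \tfrac{1}{2}q^{2} + \tfrac{5}{6}q.
  leading term pq: subtract (-\tfrac{4}{15})·f_2 from -\tfrac{4}{3}pq - p + q^{3} + \tfrac{1}{2}q^{2} + \tfrac{5}{6}q → \tfrac{17}{15}p + q^{3} + \tfrac{23}{30}q^{2} - \tfrac{1}{2}q - \tfrac{12}{5}
  leading term p: subtract (\tfrac{85}{117})·k_5 from \tfrac{17}{15}p + q^{3} + \tfrac{23}{30}q^{2} - \tfrac{1}{2}q - \tfrac{12}{5} → q^{3} + \tfrac{23}{30}q^{2} - \tfrac{1}{2}q - \tfrac{19}{15}
  leading term q^{3}: subtract (\tfrac{3}{5}q)·f_1 from q^{3} + \tfrac{23}{30}q^{2} - \tfrac{1}{2}q - \tfrac{19}{15} → \tfrac{23}{30}q^{2} + \tfrac{1}{2}q - \tfrac{19}{15}
  leading term q^{2}: subtract (\tfrac{23}{50})·f_1 from \tfrac{23}{30}q^{2} + \tfrac{1}{2}q - \tfrac{19}{15} → \tfrac{1}{2}q - \tfrac{1}{2}
  leading term q: no divisor's leading term divides it; move \tfrac{1}{2}q to the remainder.
  leading term 1: no divisor's leading term divides it; move -\tfrac{1}{2} to the remainder.
  remainder \tfrac{1}{2}q - \tfrac{1}{2} ≠ 0; add k_6 = \tfrac{1}{2}q - \tfrac{1}{2} to the basis.

The other S-polynomials (S(f_1,f_3), S(f_2,f_3), S(f_2,f_4), S(f_3,f_4), S(f_1,k_5), S(f_2,k_5), S(f_3,k_5), S(f_4,k_5), S(f_1,k_6), S(f_2,k_6), S(f_3,k_6), S(f_4,k_6), S(k_5,k_6)) all reduce to 0 modulo the current basis, so we have a Gröbner basis.
Inter-reduce: drop elements whose leading term is divisible by another's, tail-reduce, and make monic.
Reduced Gröbner basis: {p - 1, q - 1}.
Label its elements g_1 = p - 1, g_2 = q - 1.

Reduce h = 12p^{2} - 2p + 7q - 17 modulo G:
  leading term p^{2}: subtract (12p)·g_1 from 12p^{2} - 2p + 7q - 17 → 10p + 7q - 17
  leading term p: subtract (10)·g_1 from 10p + 7q - 17 → 7q - 7
  leading term q: subtract (7)·g_2 from 7q - 7 → 0
  normal form = 0.
Since the normal form is 0, h ∈ I.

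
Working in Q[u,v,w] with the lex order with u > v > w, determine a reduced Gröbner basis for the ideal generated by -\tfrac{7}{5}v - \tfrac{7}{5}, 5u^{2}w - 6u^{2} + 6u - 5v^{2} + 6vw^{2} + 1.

G = {u^{2}w - \tfrac{6}{5}u^{2} + \tfrac{6}{5}u - \tfrac{6}{5}w^{2} - \tfrac{4}{5}, v + 1}

f_1 = -\tfrac{7}{5}v - \tfrac{7}{5}, LT = v.
f_2 = 5u^{2}w - 6u^{2} + 6u - 5v^{2} + 6vw^{2} + 1, LT = u^{2}w.

The S-polynomials (S(f_1,f_2)) all reduce to 0 modulo the current basis, so we have a Gröbner basis.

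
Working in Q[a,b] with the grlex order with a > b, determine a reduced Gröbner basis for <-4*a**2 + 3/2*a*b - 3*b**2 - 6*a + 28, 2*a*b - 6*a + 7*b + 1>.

f_1 = -4*a**2 + 3/2*a*b - 3*b**2 - 6*a + 28, LT = a**2.
f_2 = 2*a*b - 6*a + 7*b + 1, LT = a*b.

S(f_1,f_2): lcm = a**2*b. S = -3/8*a*b**2 + 3/4*b**3 + 3*a**2 - 2*a*b - 1/2*a - 7*b.
  leading term a*b**2: subtract (-3/16*b)·f_2 from -3/8*a*b**2 + 3/4*b**3 + 3*a**2 - 2*a*b - 1/2*a - 7*b → 3/4*b**3 + 3*a**2 - 25/8*a*b + 21/16*b**2 - 1/2*a - 109/16*b
  leading term b**3: no divisor's leading term divides it; move 3/4*b**3 to the remainder.
  leading term a**2: subtract (-3/4)·f_1 from 3*a**2 - 25/8*a*b + 21/16*b**2 - 1/2*a - 109/16*b → -2*a*b - 15/16*b**2 - 5*a - 109/16*b + 21
  leading term a*b: subtract (-1)·f_2 from -2*a*b - 15/16*b**2 - 5*a - 109/16*b + 21 → -15/16*b**2 - 11*a + 3/16*b + 22
  leading term b**2: no divisor's leading term divides it; move -15/16*b**2 to the remainder.
  leading term a: no divisor's leading term divides it; move -11*a to the remainder.
  leading term b: no divisor's leading term divides it; move 3/16*b to the remainder.
  leading term 1: no divisor's leading term divides it; move 22 to the remainder.
  remainder 3/4*b**3 - 15/16*b**2 - 11*a + 3/16*b + 22 ≠ 0; add g_3 = 3/4*b**3 - 15/16*b**2 - 11*a + 3/16*b + 22 to the basis.

S(f_1,g_3): leading monomials are coprime, so the S-polynomial reduces to 0 (Buchberger's first criterion).
S(f_2,g_3): lcm = a*b**3. S = -7/4*a*b**2 + 7/2*b**3 + 44/3*a**2 - 1/4*a*b + 1/2*b**2 - 88/3*a.
  leading term a*b**2: subtract (-7/8*b)·f_2 from -7/4*a*b**2 + 7/2*b**3 + 44/3*a**2 - 1/4*a*b + 1/2*b**2 - 88/3*a → 7/2*b**3 + 44/3*a**2 - 11/2*a*b + 53/8*b**2 - 88/3*a + 7/8*b
  leading term b**3: subtract (14/3)·g_3 from 7/2*b**3 + 44/3*a**2 - 11/2*a*b + 53/8*b**2 - 88/3*a + 7/8*b → 44/3*a**2 - 11/2*a*b + 11*b**2 + 22*a - 308/3
  leading term a**2: subtract (-11/3)·f_1 from 44/3*a**2 - 11/2*a*b + 11*b**2 + 22*a - 308/3 → 0
  remainder 0.

Every S-polynomial of the final basis reduces to 0, so we have a Gröbner basis.

G = {b**3 - 5/4*b**2 - 44/3*a + 1/4*b + 88/3, a**2 + 3/4*b**2 + 3/8*a + 21/16*b - 109/16, a*b - 3*a + 7/2*b + 1/2}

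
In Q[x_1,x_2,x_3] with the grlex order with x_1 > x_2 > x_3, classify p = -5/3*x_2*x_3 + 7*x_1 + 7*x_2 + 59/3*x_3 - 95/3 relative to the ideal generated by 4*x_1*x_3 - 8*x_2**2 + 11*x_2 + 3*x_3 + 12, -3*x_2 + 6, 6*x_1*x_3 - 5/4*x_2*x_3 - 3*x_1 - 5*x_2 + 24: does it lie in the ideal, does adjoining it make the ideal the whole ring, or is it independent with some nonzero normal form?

Adjoining -5/3*x_2*x_3 + 7*x_1 + 7*x_2 + 59/3*x_3 - 95/3 makes the ideal the whole ring: the system is inconsistent.

First compute the reduced Gröbner basis of I by Buchberger's algorithm.
f_1 = 4*x_1*x_3 - 8*x_2**2 + 11*x_2 + 3*x_3 + 12, LT = x_1*x_3.
f_2 = -3*x_2 + 6, LT = x_2.
f_3 = 6*x_1*x_3 - 5/4*x_2*x_3 - 3*x_1 - 5*x_2 + 24, LT = x_1*x_3.

S(f_1,f_3): lcm = x_1*x_3. S = -2*x_2**2 + 5/24*x_2*x_3 + 1/2*x_1 + 43/12*x_2 + 3/4*x_3 - 1.
  reduce S modulo (f_1, f_2, f_3):
  remainder 1/2*x_1 + 7/6*x_3 - 11/6 ≠ 0; add h_4 = 1/2*x_1 + 7/6*x_3 - 11/6 to the basis.

S(f_1,h_4): lcm = x_1*x_3. S = -2*x_2**2 - 7/3*x_3**2 + 11/4*x_2 + 53/12*x_3 + 3.
  reduce S modulo (f_1, f_2, f_3, h_4):
  remainder -7/3*x_3**2 + 53/12*x_3 + 1/2 ≠ 0; add h_5 = -7/3*x_3**2 + 53/12*x_3 + 1/2 to the basis.

The other S-polynomials (S(f_1,f_2), S(f_2,f_3), S(f_2,h_4), S(f_3,h_4), S(f_1,h_5), S(f_2,h_5), S(f_3,h_5), S(h_4,h_5)) all reduce to 0 modulo the current basis, so we have a Gröbner basis.
Inter-reduce: drop elements whose leading term is divisible by another's, tail-reduce, and make monic.
Reduced Gröbner basis: {x_3**2 - 53/28*x_3 - 3/14, x_1 + 7/3*x_3 - 11/3, x_2 - 2}.
Label its elements g_1 = x_3**2 - 53/28*x_3 - 3/14, g_2 = x_1 + 7/3*x_3 - 11/3, g_3 = x_2 - 2.

Reduce p = -5/3*x_2*x_3 + 7*x_1 + 7*x_2 + 59/3*x_3 - 95/3 modulo G:
  leading term x_2*x_3: subtract (-5/3*x_3)·g_3 from -5/3*x_2*x_3 + 7*x_1 + 7*x_2 + 59/3*x_3 - 95/3 → 7*x_1 + 7*x_2 + 49/3*x_3 - 95/3
  leading term x_1: subtract (7)·g_2 from 7*x_1 + 7*x_2 + 49/3*x_3 - 95/3 → 7*x_2 - 6
  leading term x_2: subtract (7)·g_3 from 7*x_2 - 6 → 8
  leading term 1: no divisor's leading term divides it; move 8 to the remainder.
  normal form = 8.
The normal form is nonzero, so p ∉ I. Since p minus its normal form lies in I, I + (p) = I + (r) where r = 8; decide whether this ideal is the whole ring.
Here r = 8 is a nonzero constant, hence a unit: 1 ∈ I + (p), the Gröbner basis of I + (p) is {1}, and the enlarged system has no common solution — adjoining p is inconsistent.

The remainder on division by a Gröbner basis is unique — it is the normal form.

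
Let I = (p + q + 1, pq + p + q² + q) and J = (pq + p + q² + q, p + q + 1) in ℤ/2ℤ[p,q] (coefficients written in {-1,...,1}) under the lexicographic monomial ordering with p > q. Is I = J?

Yes, the ideals are equal.

For a fixed monomial order, each ideal has a unique reduced Gröbner basis; comparing bases decides equality.
Buchberger on the first generating set:
f_1 = p + q + 1, LT = p.
f_2 = pq + p + q² + q, LT = pq.

S(f_1,f_2): lcm = pq. S = p.
  leading term p: subtract (1)·f_1 from p → q + 1
  leading term q: no divisor's leading term divides it; move q to the remainder.
  leading term 1: no divisor's leading term divides it; move 1 to the remainder.
  remainder q + 1 ≠ 0; add g_3 = q + 1 to the basis.

The other S-polynomials (S(f_1,g_3), S(f_2,g_3)) all reduce to 0 modulo the current basis, so we have a Gröbner basis.
Inter-reduce: drop elements whose leading term is divisible by another's, tail-reduce, and make monic.
Reduced Gröbner basis: {p, q + 1}.

Buchberger on the second generating set:
h_1 = pq + p + q² + q, LT = pq.
h_2 = p + q + 1, LT = p.

S(h_1,h_2): lcm = pq. S = p.
  leading term p: subtract (1)·h_2 from p → q + 1
  leading term q: no divisor's leading term divides it; move q to the remainder.
  leading term 1: no divisor's leading term divides it; move 1 to the remainder.
  remainder q + 1 ≠ 0; add k_3 = q + 1 to the basis.

The other S-polynomials (S(h_1,k_3), S(h_2,k_3)) all reduce to 0 modulo the current basis, so we have a Gröbner basis.
Inter-reduce: drop elements whose leading term is divisible by another's, tail-reduce, and make monic.
Reduced Gröbner basis: {p, q + 1}.

The two bases agree; hence the ideals are identical.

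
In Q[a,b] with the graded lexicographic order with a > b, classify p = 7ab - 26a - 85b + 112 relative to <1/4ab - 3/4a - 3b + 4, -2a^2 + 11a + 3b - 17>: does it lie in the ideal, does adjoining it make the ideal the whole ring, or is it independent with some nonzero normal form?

First compute the reduced Gröbner basis of I by Buchberger's algorithm.
f_1 = 1/4ab - 3/4a - 3b + 4, LT = ab.
f_2 = -2a^2 + 11a + 3b - 17, LT = a^2.

S(f_1,f_2): lcm = a^2b. S = -3a^2 - 13/2ab + 3/2b^2 + 16a - 17/2b.
  leading term a^2: subtract (3/2)·f_2 from -3a^2 - 13/2ab + 3/2b^2 + 16a - 17/2b → -13/2ab + 3/2b^2 - 1/2a - 13b + 51/2
  leading term ab: subtract (-26)·f_1 from -13/2ab + 3/2b^2 - 1/2a - 13b + 51/2 → 3/2b^2 - 20a - 91b + 259/2
  leading term b^2: no divisor's leading term divides it; move 3/2b^2 to the remainder.
  leading term a: no divisor's leading term divides it; move -20a to the remainder.
  leading term b: no divisor's leading term divides it; move -91b to the remainder.
  leading term 1: no divisor's leading term divides it; move 259/2 to the remainder.
  remainder 3/2b^2 - 20a - 91b + 259/2 ≠ 0; add h_3 = 3/2b^2 - 20a - 91b + 259/2 to the basis.

S(f_1,h_3): lcm = ab^2. S = 40/3a^2 + 173/3ab - 12b^2 - 259/3a + 16b.
  leading term a^2: subtract (-20/3)·f_2 from 40/3a^2 + 173/3ab - 12b^2 - 259/3a + 16b → 173/3ab - 12b^2 - 13a + 36b - 340/3
  leading term ab: subtract (692/3)·f_1 from 173/3ab - 12b^2 - 13a + 36b - 340/3 → -12b^2 + 160a + 728b - 1036
  leading term b^2: subtract (-8)·h_3 from -12b^2 + 160a + 728b - 1036 → 0
  remainder 0.

S(f_2,h_3): leading monomials are coprime, so the S-polynomial reduces to 0 (Buchberger's first criterion).
Every S-polynomial of the final basis reduces to 0, so we have a Gröbner basis.
Inter-reduce: drop elements whose leading term is divisible by another's, tail-reduce, and make monic.
Reduced Gröbner basis: {a^2 - 11/2a - 3/2b + 17/2, ab - 3a - 12b + 16, b^2 - 40/3a - 182/3b + 259/3}.
Label its elements g_1 = a^2 - 11/2a - 3/2b + 17/2, g_2 = ab - 3a - 12b + 16, g_3 = b^2 - 40/3a - 182/3b + 259/3.

Reduce p = 7ab - 26a - 85b + 112 modulo G:
  leading term ab: subtract (7)·g_2 from 7ab - 26a - 85b + 112 → -5a - b
  leading term a: no divisor's leading term divides it; move -5a to the remainder.
  leading term b: no divisor's leading term divides it; move -b to the remainder.
  normal form = -5a - b.
The normal form is nonzero, so p ∉ I. Since p minus its normal form lies in I, I + (p) = I + (r) where r = -5a - b; decide whether this ideal is the whole ring.
Run Buchberger on G together with r (pairs among the g_i already reduce to 0 since G is a Gröbner basis):
g_1 = a^2 - 11/2a - 3/2b + 17/2, LT = a^2.
g_2 = ab - 3a - 12b + 16, LT = ab.
g_3 = b^2 - 40/3a - 182/3b + 259/3, LT = b^2.
r = -5a - b, LT = a.

S(g_1,g_2): lcm = a^2b. S = 3a^2 + 13/2ab - 3/2b^2 - 16a + 17/2b.
  leading term a^2: subtract (3)·g_1 from 3a^2 + 13/2ab - 3/2b^2 - 16a + 17/2b → 13/2ab - 3/2b^2 + 1/2a + 13b - 51/2
  leading term ab: subtract (13/2)·g_2 from 13/2ab - 3/2b^2 + 1/2a + 13b - 51/2 → -3/2b^2 + 20a + 91b - 259/2
  leading term b^2: subtract (-3/2)·g_3 from -3/2b^2 + 20a + 91b - 259/2 → 0
  remainder 0.

S(g_1,g_3): leading monomials are coprime, so the S-polynomial reduces to 0 (Buchberger's first criterion).
S(g_1,r): lcm = a^2. S = -1/5ab - 11/2a - 3/2b + 17/2.
  leading term ab: subtract (-1/5)·g_2 from -1/5ab - 11/2a - 3/2b + 17/2 → -61/10a - 39/10b + 117/10
  leading term a: subtract (61/50)·r from -61/10a - 39/10b + 117/10 → -67/25b + 117/10
  leading term b: no divisor's leading term divides it; move -67/25b to the remainder.
  leading term 1: no divisor's leading term divides it; move 117/10 to the remainder.
  remainder -67/25b + 117/10 ≠ 0; add m_5 = -67/25b + 117/10 to the basis.

S(g_2,g_3): lcm = ab^2. S = 40/3a^2 + 173/3ab - 12b^2 - 259/3a + 16b.
  leading term a^2: subtract (40/3)·g_1 from 40/3a^2 + 173/3ab - 12b^2 - 259/3a + 16b → 173/3ab - 12b^2 - 13a + 36b - 340/3
  leading term ab: subtract (173/3)·g_2 from 173/3ab - 12b^2 - 13a + 36b - 340/3 → -12b^2 + 160a + 728b - 1036
  leading term b^2: subtract (-12)·g_3 from -12b^2 + 160a + 728b - 1036 → 0
  remainder 0.

S(g_2,r): lcm = ab. S = -1/5b^2 - 3a - 12b + 16.
  leading term b^2: subtract (-1/5)·g_3 from -1/5b^2 - 3a - 12b + 16 → -17/3a - 362/15b + 499/15
  leading term a: subtract (17/15)·r from -17/3a - 362/15b + 499/15 → -23b + 499/15
  leading term b: subtract (575/67)·m_5 from -23b + 499/15 → -134959/2010
  leading term 1: no divisor's leading term divides it; move -134959/2010 to the remainder.
  remainder -134959/2010 ≠ 0; add m_6 = -134959/2010 to the basis.

S(g_3,r): leading monomials are coprime, so the S-polynomial reduces to 0 (Buchberger's first criterion).
S(g_1,m_5): leading monomials are coprime, so the S-polynomial reduces to 0 (Buchberger's first criterion).
S(g_2,m_5): lcm = ab. S = 183/134a - 12b + 16.
  leading term a: subtract (-183/670)·r from 183/134a - 12b + 16 → -8223/670b + 16
  leading term b: subtract (41115/8978)·m_5 from -8223/670b + 16 → -674795/17956
  leading term 1: subtract (75/134)·m_6 from -674795/17956 → 0
  remainder 0.

S(g_3,m_5): lcm = b^2. S = -40/3a - 22633/402b + 259/3.
  leading term a: subtract (8/3)·r from -40/3a - 22633/402b + 259/3 → -7187/134b + 259/3
  leading term b: subtract (179675/8978)·m_5 from -7187/134b + 259/3 → -7962581/53868
  leading term 1: subtract (295/134)·m_6 from -7962581/53868 → 0
  remainder 0.

S(r,m_5): leading monomials are coprime, so the S-polynomial reduces to 0 (Buchberger's first criterion).
S(g_1,m_6): leading monomials are coprime, so the S-polynomial reduces to 0 (Buchberger's first criterion).
S(g_2,m_6): leading monomials are coprime, so the S-polynomial reduces to 0 (Buchberger's first criterion).
S(g_3,m_6): leading monomials are coprime, so the S-polynomial reduces to 0 (Buchberger's first criterion).
S(r,m_6): leading monomials are coprime, so the S-polynomial reduces to 0 (Buchberger's first criterion).
S(m_5,m_6): leading monomials are coprime, so the S-polynomial reduces to 0 (Buchberger's first criterion).
Every S-polynomial of the final basis reduces to 0, so we have a Gröbner basis.
Inter-reduce: drop elements whose leading term is divisible by another's, tail-reduce, and make monic.
Reduced Gröbner basis: {1}.
The reduced Gröbner basis of I + (p) is {1}: the ideal is the whole ring, so the enlarged system has no common solution — adjoining p is inconsistent.

Adjoining 7ab - 26a - 85b + 112 makes the ideal the whole ring: the system is inconsistent.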